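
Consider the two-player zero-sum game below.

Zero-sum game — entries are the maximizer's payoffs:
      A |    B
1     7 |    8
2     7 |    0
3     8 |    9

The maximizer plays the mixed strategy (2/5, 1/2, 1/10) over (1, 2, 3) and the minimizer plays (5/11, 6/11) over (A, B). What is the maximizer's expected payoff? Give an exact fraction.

601/110

Against (5/11, 6/11), each row's expected payoff is 1: 83/11; 2: 35/11; 3: 94/11.
Taking the (2/5, 1/2, 1/10)-weighted average: (2/5)·(83/11) + (1/2)·(35/11) + (1/10)·(94/11) = 601/110.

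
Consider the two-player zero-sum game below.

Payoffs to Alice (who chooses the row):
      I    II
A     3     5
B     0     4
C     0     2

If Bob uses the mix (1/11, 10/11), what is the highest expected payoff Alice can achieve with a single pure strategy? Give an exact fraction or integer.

A: (3)·(1/11) + (5)·(10/11) = 53/11.
B: (0)·(1/11) + (4)·(10/11) = 40/11.
C: (0)·(1/11) + (2)·(10/11) = 20/11.
The best pure response is A with expected payoff 53/11.

53/11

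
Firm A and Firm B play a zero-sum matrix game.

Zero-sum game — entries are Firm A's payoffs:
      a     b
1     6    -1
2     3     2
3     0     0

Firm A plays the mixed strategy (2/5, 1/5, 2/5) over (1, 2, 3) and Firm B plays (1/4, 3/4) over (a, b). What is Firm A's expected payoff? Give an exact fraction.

Against (1/4, 3/4), each row's expected payoff is 1: 3/4; 2: 9/4; 3: 0.
Taking the (2/5, 1/5, 2/5)-weighted average: (2/5)·(3/4) + (1/5)·(9/4) + (2/5)·(0) = 3/4.

3/4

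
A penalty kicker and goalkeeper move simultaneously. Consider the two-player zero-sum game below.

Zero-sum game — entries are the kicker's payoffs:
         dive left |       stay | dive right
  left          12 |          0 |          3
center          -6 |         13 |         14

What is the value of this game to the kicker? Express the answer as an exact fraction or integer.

Column dive right is strictly dominated by stay for the goalkeeper (it gives the kicker more in every row).
The remaining 2×2 game on (left, center) × (dive left, stay) has no saddle point. Let the kicker play left with probability p; indifference gives 12p − 6(1−p) = 13(1−p), so p = 19/31.
Similarly the goalkeeper's optimal q on dive left is 13/31, and the value is 12·(13/31) + (0)·(18/31) = 156/31.

156/31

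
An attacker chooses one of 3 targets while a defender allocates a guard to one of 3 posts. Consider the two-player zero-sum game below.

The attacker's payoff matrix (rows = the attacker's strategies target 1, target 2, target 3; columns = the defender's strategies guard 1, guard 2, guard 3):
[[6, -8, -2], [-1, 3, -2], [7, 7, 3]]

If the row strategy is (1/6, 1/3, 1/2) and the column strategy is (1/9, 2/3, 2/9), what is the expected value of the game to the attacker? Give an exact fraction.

145/54

Against (1/9, 2/3, 2/9), each row's expected payoff is target 1: -46/9; target 2: 13/9; target 3: 55/9.
Taking the (1/6, 1/3, 1/2)-weighted average: (1/6)·(-46/9) + (1/3)·(13/9) + (1/2)·(55/9) = 145/54.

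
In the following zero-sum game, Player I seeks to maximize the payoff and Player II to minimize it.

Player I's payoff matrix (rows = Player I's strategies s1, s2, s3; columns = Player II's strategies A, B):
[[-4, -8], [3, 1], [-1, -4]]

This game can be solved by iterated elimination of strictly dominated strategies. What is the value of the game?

Column A is strictly dominated by B for Player II (-8<-4, 1<3, -4<-1); eliminate A.
Row s1 is strictly dominated by row s2 (1>-8); eliminate s1.
Row s3 is strictly dominated by row s2 (1>-4); eliminate s3.
Only (s2, B) remains, with payoff 1.

1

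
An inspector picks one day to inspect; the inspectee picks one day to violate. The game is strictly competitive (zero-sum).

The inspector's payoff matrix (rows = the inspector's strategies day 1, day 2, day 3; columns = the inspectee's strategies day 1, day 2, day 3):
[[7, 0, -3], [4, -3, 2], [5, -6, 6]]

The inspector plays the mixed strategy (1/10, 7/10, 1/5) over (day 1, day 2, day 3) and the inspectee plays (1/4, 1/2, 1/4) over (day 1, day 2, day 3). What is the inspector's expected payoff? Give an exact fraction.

1/20

Against (1/4, 1/2, 1/4), each row's expected payoff is day 1: 1; day 2: 0; day 3: -1/4.
Taking the (1/10, 7/10, 1/5)-weighted average: (1/10)·(1) + (7/10)·(0) + (1/5)·(-1/4) = 1/20.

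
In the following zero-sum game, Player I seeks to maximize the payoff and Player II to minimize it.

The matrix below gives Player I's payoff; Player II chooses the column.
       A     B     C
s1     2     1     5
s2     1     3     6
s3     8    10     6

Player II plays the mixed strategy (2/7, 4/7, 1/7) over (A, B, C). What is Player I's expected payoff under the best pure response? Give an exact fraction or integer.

62/7

s1: (2)·(2/7) + (1)·(4/7) + (5)·(1/7) = 13/7.
s2: (1)·(2/7) + (3)·(4/7) + (6)·(1/7) = 20/7.
s3: (8)·(2/7) + (10)·(4/7) + (6)·(1/7) = 62/7.
The best pure response is s3 with expected payoff 62/7.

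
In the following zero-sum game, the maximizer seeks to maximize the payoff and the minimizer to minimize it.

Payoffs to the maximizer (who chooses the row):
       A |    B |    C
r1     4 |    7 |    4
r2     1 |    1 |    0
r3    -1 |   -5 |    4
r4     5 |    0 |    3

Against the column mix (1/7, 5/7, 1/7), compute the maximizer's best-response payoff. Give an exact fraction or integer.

r1: (4)·(1/7) + (7)·(5/7) + (4)·(1/7) = 43/7.
r2: (1)·(1/7) + (1)·(5/7) + (0)·(1/7) = 6/7.
r3: (-1)·(1/7) + (-5)·(5/7) + (4)·(1/7) = -22/7.
r4: (5)·(1/7) + (0)·(5/7) + (3)·(1/7) = 8/7.
The best pure response is r1 with expected payoff 43/7.

43/7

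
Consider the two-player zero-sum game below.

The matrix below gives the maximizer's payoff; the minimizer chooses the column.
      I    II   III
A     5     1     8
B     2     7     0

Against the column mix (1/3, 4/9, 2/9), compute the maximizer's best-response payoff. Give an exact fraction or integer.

A: (5)·(1/3) + (1)·(4/9) + (8)·(2/9) = 35/9.
B: (2)·(1/3) + (7)·(4/9) + (0)·(2/9) = 34/9.
The best pure response is A with expected payoff 35/9.

35/9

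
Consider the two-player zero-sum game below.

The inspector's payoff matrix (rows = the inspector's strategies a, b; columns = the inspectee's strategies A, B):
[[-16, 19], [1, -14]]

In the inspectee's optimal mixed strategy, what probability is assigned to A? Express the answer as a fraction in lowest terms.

33/50

Row minima are -16 and -14, so the inspector's maximin is -14; column maxima are 1 and 19, so the inspectee's minimax is 1. These differ, so the equilibrium is in mixed strategies.
Let the inspectee play A with probability q. The inspector is indifferent when −16q + 19(1−q) = q − 14(1−q), giving q = 33/50.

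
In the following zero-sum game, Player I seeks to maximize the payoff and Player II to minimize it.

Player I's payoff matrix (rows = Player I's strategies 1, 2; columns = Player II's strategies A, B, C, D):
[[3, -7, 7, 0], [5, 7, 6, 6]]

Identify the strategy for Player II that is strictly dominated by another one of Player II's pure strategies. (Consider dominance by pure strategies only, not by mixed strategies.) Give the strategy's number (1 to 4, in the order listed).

Player II prefers columns that give Player I less. Compare C with A: 3 < 7, 5 < 6.
So A strictly dominates C for Player II; C is strictly dominated.

3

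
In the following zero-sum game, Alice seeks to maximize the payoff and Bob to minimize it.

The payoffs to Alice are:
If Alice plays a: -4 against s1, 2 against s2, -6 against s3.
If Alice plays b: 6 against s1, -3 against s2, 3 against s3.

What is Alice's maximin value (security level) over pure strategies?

The worst-case payoff for each row is a: -6, b: -3.
The best of these is -3.

-3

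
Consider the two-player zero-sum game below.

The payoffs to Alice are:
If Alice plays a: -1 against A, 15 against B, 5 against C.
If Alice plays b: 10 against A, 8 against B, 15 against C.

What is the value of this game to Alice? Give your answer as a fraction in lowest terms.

Column C is strictly dominated by A for Bob (it gives Alice more in every row).
The remaining 2×2 game on (a, b) × (A, B) has no saddle point. Let Alice play a with probability p; indifference gives −p + 10(1−p) = 15p + 8(1−p), so p = 1/9.
Similarly Bob's optimal q on A is 7/18, and the value is -1·(7/18) + (15)·(11/18) = 79/9.

79/9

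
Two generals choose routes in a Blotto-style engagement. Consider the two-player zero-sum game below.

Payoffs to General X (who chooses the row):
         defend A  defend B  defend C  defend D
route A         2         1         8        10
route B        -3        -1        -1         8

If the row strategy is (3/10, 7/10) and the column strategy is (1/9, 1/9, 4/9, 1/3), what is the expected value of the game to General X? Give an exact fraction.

307/90

Against (1/9, 1/9, 4/9, 1/3), each row's expected payoff is route A: 65/9; route B: 16/9.
Taking the (3/10, 7/10)-weighted average: (3/10)·(65/9) + (7/10)·(16/9) = 307/90.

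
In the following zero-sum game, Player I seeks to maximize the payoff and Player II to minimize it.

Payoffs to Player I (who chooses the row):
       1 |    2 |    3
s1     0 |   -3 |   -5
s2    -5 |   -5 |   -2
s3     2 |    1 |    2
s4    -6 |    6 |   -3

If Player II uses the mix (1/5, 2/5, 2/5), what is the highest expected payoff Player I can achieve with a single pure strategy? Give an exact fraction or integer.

8/5

s1: (0)·(1/5) + (-3)·(2/5) + (-5)·(2/5) = -16/5.
s2: (-5)·(1/5) + (-5)·(2/5) + (-2)·(2/5) = -19/5.
s3: (2)·(1/5) + (1)·(2/5) + (2)·(2/5) = 8/5.
s4: (-6)·(1/5) + (6)·(2/5) + (-3)·(2/5) = 0.
The best pure response is s3 with expected payoff 8/5.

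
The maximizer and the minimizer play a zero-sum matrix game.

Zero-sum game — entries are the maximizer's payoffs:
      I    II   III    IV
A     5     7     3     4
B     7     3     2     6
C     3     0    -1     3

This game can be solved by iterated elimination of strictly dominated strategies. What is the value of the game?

Row C is strictly dominated by row A (5>3, 7>0, 3>-1, 4>3); eliminate C.
Column II is strictly dominated by III for the minimizer (3<7, 2<3); eliminate II.
Column I is strictly dominated by III for the minimizer (3<5, 2<7); eliminate I.
Column IV is strictly dominated by III for the minimizer (3<4, 2<6); eliminate IV.
Row B is strictly dominated by row A (3>2); eliminate B.
Only (A, III) remains, with payoff 3.

3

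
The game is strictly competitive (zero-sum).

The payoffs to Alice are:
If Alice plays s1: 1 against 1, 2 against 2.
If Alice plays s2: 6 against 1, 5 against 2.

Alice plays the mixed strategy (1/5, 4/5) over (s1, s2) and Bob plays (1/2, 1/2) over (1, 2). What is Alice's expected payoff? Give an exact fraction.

Against (1/2, 1/2), each row's expected payoff is s1: 3/2; s2: 11/2.
Taking the (1/5, 4/5)-weighted average: (1/5)·(3/2) + (4/5)·(11/2) = 47/10.

47/10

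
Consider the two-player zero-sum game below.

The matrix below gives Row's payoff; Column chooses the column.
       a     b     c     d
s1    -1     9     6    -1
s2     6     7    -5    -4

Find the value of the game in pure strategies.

-1

Row minima: -1, -5 → Row's maximin is -1.
Column maxima: 6, 9, 6, -1 → Column's minimax is -1.
They coincide at (s1, d), so the value is -1.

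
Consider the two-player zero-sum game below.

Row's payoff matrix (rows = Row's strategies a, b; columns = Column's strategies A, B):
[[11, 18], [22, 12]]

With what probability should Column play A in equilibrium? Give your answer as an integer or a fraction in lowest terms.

Row minima are 11 and 12, so Row's maximin is 12; column maxima are 22 and 18, so Column's minimax is 18. These differ, so the equilibrium is in mixed strategies.
Let Column play A with probability q. Row is indifferent when 11q + 18(1−q) = 22q + 12(1−q), giving q = 6/17.

6/17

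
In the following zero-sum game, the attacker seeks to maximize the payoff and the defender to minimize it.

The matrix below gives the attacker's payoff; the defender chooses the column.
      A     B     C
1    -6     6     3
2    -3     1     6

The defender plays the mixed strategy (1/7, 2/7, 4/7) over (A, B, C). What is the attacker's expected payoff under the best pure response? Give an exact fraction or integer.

1: (-6)·(1/7) + (6)·(2/7) + (3)·(4/7) = 18/7.
2: (-3)·(1/7) + (1)·(2/7) + (6)·(4/7) = 23/7.
The best pure response is 2 with expected payoff 23/7.

23/7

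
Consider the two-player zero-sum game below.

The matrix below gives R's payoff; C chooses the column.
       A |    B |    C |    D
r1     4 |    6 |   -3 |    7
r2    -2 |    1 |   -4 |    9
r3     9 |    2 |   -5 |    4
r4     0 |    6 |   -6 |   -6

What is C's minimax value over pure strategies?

The worst case (largest entry) in each column is A: 9, B: 6, C: -3, D: 9.
The best (smallest) of these is -3.

-3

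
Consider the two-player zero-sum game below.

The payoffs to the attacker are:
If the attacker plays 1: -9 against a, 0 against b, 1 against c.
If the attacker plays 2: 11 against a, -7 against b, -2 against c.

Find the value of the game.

Column c is strictly dominated by b for the defender (it gives the attacker more in every row).
The remaining 2×2 game on (1, 2) × (a, b) has no saddle point. Let the attacker play 1 with probability p; indifference gives −9p + 11(1−p) = −7(1−p), so p = 2/3.
Similarly the defender's optimal q on a is 7/27, and the value is -9·(7/27) + (0)·(20/27) = -7/3.

-7/3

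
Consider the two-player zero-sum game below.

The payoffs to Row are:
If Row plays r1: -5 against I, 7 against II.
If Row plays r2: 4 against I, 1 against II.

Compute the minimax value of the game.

11/5

Row minima are -5 and 1, so Row's maximin is 1; column maxima are 4 and 7, so Column's minimax is 4. These differ, so the equilibrium is in mixed strategies.
Let Row play r1 with probability p. Column is indifferent when −5p + 4(1−p) = 7p + (1−p), giving p = 1/5.
Let Column play I with probability q. Row is indifferent when −5q + 7(1−q) = 4q + (1−q), giving q = 2/5.
The value is -5·(2/5) + (7)·(3/5) = 11/5.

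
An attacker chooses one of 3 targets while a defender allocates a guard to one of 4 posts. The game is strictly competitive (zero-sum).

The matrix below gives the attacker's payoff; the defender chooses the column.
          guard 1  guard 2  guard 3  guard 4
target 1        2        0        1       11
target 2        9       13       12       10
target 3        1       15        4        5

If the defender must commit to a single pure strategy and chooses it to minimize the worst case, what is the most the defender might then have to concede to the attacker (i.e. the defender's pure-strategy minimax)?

The worst case (largest entry) in each column is guard 1: 9, guard 2: 15, guard 3: 12, guard 4: 11.
The best (smallest) of these is 9.

9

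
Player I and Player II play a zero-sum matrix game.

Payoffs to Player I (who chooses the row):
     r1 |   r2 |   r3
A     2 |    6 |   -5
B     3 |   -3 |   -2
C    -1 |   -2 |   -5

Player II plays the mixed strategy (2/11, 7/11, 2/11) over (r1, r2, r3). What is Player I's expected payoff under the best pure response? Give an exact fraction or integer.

A: (2)·(2/11) + (6)·(7/11) + (-5)·(2/11) = 36/11.
B: (3)·(2/11) + (-3)·(7/11) + (-2)·(2/11) = -19/11.
C: (-1)·(2/11) + (-2)·(7/11) + (-5)·(2/11) = -26/11.
The best pure response is A with expected payoff 36/11.

36/11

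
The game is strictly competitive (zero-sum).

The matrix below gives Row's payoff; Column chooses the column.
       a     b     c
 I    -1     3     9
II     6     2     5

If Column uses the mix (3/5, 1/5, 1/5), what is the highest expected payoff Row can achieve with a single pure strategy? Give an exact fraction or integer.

5

I: (-1)·(3/5) + (3)·(1/5) + (9)·(1/5) = 9/5.
II: (6)·(3/5) + (2)·(1/5) + (5)·(1/5) = 5.
The best pure response is II with expected payoff 5.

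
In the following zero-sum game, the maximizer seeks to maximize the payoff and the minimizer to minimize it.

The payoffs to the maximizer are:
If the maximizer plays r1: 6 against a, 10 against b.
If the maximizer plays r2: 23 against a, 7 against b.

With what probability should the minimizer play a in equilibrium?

3/20

Row minima are 6 and 7, so the maximizer's maximin is 7; column maxima are 23 and 10, so the minimizer's minimax is 10. These differ, so the equilibrium is in mixed strategies.
Let the minimizer play a with probability q. The maximizer is indifferent when 6q + 10(1−q) = 23q + 7(1−q), giving q = 3/20.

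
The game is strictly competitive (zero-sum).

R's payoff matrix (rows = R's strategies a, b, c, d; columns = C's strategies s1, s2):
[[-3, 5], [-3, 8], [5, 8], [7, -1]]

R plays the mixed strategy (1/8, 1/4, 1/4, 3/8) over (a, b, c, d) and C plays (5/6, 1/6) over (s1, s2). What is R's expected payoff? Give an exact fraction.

3

Against (5/6, 1/6), each row's expected payoff is a: -5/3; b: -7/6; c: 11/2; d: 17/3.
Taking the (1/8, 1/4, 1/4, 3/8)-weighted average: (1/8)·(-5/3) + (1/4)·(-7/6) + (1/4)·(11/2) + (3/8)·(17/3) = 3.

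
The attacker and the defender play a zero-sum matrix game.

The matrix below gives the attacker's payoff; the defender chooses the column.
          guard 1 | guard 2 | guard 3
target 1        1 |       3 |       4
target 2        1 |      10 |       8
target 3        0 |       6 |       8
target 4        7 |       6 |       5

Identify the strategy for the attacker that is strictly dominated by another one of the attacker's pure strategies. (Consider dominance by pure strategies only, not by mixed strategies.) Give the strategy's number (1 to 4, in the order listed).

Compare target 1 with target 4: 7 > 1, 6 > 3, 5 > 4.
So target 4 strictly dominates target 1 for the attacker; target 1 is strictly dominated.

1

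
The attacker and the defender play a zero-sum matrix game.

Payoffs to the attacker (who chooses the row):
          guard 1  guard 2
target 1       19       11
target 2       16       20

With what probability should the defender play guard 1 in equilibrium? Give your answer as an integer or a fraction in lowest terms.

Row minima are 11 and 16, so the attacker's maximin is 16; column maxima are 19 and 20, so the defender's minimax is 19. These differ, so the equilibrium is in mixed strategies.
Let the defender play guard 1 with probability q. The attacker is indifferent when 19q + 11(1−q) = 16q + 20(1−q), giving q = 3/4.

3/4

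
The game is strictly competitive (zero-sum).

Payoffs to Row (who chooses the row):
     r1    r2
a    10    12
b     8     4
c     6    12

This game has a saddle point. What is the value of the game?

10

Row minima: 10, 4, 6 → Row's maximin is 10.
Column maxima: 10, 12 → Column's minimax is 10.
They coincide at (a, r1), so the value is 10.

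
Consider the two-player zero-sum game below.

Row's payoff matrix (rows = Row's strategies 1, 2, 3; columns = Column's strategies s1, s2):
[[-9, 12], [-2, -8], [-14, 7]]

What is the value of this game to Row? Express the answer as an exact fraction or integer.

Row 3 is strictly dominated by row 1, so Row never plays it.
The remaining 2×2 game on (1, 2) × (s1, s2) has no saddle point. Let Row play 1 with probability p; indifference gives −9p − 2(1−p) = 12p − 8(1−p), so p = 2/9.
Similarly Column's optimal q on s1 is 20/27, and the value is -9·(20/27) + (12)·(7/27) = -32/9.

-32/9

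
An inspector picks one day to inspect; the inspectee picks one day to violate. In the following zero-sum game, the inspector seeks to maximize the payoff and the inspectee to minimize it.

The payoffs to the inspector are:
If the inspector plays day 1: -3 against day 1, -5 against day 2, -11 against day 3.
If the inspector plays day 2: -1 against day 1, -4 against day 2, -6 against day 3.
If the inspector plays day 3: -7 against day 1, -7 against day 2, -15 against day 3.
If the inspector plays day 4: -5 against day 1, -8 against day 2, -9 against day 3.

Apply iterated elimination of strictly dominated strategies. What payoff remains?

-6

Row day 4 is strictly dominated by row day 2 (-1>-5, -4>-8, -6>-9); eliminate day 4.
Row day 3 is strictly dominated by row day 1 (-3>-7, -5>-7, -11>-15); eliminate day 3.
Column day 2 is strictly dominated by day 3 for the inspectee (-11<-5, -6<-4); eliminate day 2.
Column day 1 is strictly dominated by day 3 for the inspectee (-11<-3, -6<-1); eliminate day 1.
Row day 1 is strictly dominated by row day 2 (-6>-11); eliminate day 1.
Only (day 2, day 3) remains, with payoff -6.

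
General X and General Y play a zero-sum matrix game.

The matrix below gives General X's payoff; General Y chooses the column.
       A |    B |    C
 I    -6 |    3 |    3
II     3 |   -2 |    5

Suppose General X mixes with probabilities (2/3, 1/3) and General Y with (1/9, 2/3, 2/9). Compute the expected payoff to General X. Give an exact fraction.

Against (1/9, 2/3, 2/9), each row's expected payoff is I: 2; II: 1/9.
Taking the (2/3, 1/3)-weighted average: (2/3)·(2) + (1/3)·(1/9) = 37/27.

37/27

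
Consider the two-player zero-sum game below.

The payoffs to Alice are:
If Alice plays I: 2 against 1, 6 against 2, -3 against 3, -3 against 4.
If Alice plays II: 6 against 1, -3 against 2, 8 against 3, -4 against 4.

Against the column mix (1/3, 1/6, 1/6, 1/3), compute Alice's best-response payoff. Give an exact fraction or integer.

3/2

I: (2)·(1/3) + (6)·(1/6) + (-3)·(1/6) + (-3)·(1/3) = 1/6.
II: (6)·(1/3) + (-3)·(1/6) + (8)·(1/6) + (-4)·(1/3) = 3/2.
The best pure response is II with expected payoff 3/2.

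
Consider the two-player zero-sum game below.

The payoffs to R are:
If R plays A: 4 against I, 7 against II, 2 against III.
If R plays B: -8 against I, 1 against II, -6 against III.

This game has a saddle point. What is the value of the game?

2

Row minima: 2, -8 → R's maximin is 2.
Column maxima: 4, 7, 2 → C's minimax is 2.
They coincide at (A, III), so the value is 2.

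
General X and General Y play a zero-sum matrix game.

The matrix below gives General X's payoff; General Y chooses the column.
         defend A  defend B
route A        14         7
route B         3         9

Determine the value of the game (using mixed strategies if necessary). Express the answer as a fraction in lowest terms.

Row minima are 7 and 3, so General X's maximin is 7; column maxima are 14 and 9, so General Y's minimax is 9. These differ, so the equilibrium is in mixed strategies.
Let General X play route A with probability p. General Y is indifferent when 14p + 3(1−p) = 7p + 9(1−p), giving p = 6/13.
Let General Y play defend A with probability q. General X is indifferent when 14q + 7(1−q) = 3q + 9(1−q), giving q = 2/13.
The value is 14·(2/13) + (7)·(11/13) = 105/13.

105/13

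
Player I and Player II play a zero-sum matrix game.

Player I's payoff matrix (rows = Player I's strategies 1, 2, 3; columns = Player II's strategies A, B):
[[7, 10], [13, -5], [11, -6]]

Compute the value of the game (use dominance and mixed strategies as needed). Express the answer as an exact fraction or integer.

Row 3 is strictly dominated by row 2, so Player I never plays it.
The remaining 2×2 game on (1, 2) × (A, B) has no saddle point. Let Player I play 1 with probability p; indifference gives 7p + 13(1−p) = 10p − 5(1−p), so p = 6/7.
Similarly Player II's optimal q on A is 5/7, and the value is 7·(5/7) + (10)·(2/7) = 55/7.

55/7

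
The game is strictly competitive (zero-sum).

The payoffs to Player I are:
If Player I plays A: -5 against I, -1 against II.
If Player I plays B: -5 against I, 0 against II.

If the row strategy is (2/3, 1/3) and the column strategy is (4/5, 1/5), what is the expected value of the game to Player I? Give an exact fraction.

-62/15

Against (4/5, 1/5), each row's expected payoff is A: -21/5; B: -4.
Taking the (2/3, 1/3)-weighted average: (2/3)·(-21/5) + (1/3)·(-4) = -62/15.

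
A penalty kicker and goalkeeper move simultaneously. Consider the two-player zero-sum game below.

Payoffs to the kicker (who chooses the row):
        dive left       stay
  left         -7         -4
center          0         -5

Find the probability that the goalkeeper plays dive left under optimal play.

Row minima are -7 and -5, so the kicker's maximin is -5; column maxima are 0 and -4, so the goalkeeper's minimax is -4. These differ, so the equilibrium is in mixed strategies.
Let the goalkeeper play dive left with probability q. The kicker is indifferent when −7q − 4(1−q) = −5(1−q), giving q = 1/8.

1/8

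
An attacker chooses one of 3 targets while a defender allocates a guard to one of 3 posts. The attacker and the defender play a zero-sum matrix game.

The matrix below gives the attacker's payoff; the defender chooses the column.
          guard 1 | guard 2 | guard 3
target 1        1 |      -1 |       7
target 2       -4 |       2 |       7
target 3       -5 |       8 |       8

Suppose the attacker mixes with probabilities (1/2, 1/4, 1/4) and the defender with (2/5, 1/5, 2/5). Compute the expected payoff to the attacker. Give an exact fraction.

13/5

Against (2/5, 1/5, 2/5), each row's expected payoff is target 1: 3; target 2: 8/5; target 3: 14/5.
Taking the (1/2, 1/4, 1/4)-weighted average: (1/2)·(3) + (1/4)·(8/5) + (1/4)·(14/5) = 13/5.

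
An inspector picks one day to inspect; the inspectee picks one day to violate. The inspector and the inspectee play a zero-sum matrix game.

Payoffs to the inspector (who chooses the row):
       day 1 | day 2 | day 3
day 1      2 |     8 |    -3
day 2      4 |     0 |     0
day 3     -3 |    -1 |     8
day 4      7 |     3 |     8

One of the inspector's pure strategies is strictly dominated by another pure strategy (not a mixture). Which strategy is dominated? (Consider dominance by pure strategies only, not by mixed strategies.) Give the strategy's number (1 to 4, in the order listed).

Compare day 2 with day 4: 7 > 4, 3 > 0, 8 > 0.
So day 4 strictly dominates day 2 for the inspector; day 2 is strictly dominated.

2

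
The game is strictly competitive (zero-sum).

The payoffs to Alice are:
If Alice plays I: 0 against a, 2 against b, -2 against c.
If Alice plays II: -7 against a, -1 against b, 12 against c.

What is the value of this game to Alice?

Column b is strictly dominated by a for Bob (it gives Alice more in every row).
The remaining 2×2 game on (I, II) × (a, c) has no saddle point. Let Alice play I with probability p; indifference gives −7(1−p) = −2p + 12(1−p), so p = 19/21.
Similarly Bob's optimal q on a is 2/3, and the value is 0·(2/3) + (-2)·(1/3) = -2/3.

-2/3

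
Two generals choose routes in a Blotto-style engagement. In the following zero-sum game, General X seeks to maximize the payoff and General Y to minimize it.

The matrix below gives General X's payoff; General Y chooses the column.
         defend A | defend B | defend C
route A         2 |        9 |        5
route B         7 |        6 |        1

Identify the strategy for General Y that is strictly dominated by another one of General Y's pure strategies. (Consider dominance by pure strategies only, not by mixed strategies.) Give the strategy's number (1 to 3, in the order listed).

General Y prefers columns that give General X less. Compare defend B with defend C: 5 < 9, 1 < 6.
So defend C strictly dominates defend B for General Y; defend B is strictly dominated.

2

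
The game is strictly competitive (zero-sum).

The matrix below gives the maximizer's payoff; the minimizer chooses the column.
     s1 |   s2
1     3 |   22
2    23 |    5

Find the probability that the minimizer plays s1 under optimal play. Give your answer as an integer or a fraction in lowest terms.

17/37

Row minima are 3 and 5, so the maximizer's maximin is 5; column maxima are 23 and 22, so the minimizer's minimax is 22. These differ, so the equilibrium is in mixed strategies.
Let the minimizer play s1 with probability q. The maximizer is indifferent when 3q + 22(1−q) = 23q + 5(1−q), giving q = 17/37.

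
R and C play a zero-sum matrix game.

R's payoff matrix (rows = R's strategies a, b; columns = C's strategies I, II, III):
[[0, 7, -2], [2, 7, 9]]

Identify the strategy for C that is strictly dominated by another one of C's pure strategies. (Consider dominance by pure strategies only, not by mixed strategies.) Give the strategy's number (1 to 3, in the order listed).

2

C prefers columns that give R less. Compare II with I: 0 < 7, 2 < 7.
So I strictly dominates II for C; II is strictly dominated.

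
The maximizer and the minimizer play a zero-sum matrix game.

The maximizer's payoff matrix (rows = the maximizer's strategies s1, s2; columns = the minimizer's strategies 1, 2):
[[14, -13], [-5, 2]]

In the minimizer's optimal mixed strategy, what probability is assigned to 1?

Row minima are -13 and -5, so the maximizer's maximin is -5; column maxima are 14 and 2, so the minimizer's minimax is 2. These differ, so the equilibrium is in mixed strategies.
Let the minimizer play 1 with probability q. The maximizer is indifferent when 14q − 13(1−q) = −5q + 2(1−q), giving q = 15/34.

15/34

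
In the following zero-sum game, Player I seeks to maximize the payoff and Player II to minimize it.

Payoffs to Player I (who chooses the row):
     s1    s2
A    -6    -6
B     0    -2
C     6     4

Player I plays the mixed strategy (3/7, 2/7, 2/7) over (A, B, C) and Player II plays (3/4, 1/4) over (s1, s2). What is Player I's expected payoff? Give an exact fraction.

Against (3/4, 1/4), each row's expected payoff is A: -6; B: -1/2; C: 11/2.
Taking the (3/7, 2/7, 2/7)-weighted average: (3/7)·(-6) + (2/7)·(-1/2) + (2/7)·(11/2) = -8/7.

-8/7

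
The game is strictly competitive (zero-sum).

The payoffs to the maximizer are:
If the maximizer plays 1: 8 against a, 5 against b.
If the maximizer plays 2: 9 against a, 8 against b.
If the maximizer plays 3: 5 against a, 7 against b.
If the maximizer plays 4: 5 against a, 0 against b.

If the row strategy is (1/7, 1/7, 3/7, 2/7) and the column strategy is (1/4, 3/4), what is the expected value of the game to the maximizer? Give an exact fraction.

36/7

Against (1/4, 3/4), each row's expected payoff is 1: 23/4; 2: 33/4; 3: 13/2; 4: 5/4.
Taking the (1/7, 1/7, 3/7, 2/7)-weighted average: (1/7)·(23/4) + (1/7)·(33/4) + (3/7)·(13/2) + (2/7)·(5/4) = 36/7.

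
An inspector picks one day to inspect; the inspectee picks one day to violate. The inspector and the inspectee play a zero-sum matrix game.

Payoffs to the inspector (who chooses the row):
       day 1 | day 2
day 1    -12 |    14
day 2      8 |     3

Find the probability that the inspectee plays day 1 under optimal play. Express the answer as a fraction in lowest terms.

Row minima are -12 and 3, so the inspector's maximin is 3; column maxima are 8 and 14, so the inspectee's minimax is 8. These differ, so the equilibrium is in mixed strategies.
Let the inspectee play day 1 with probability q. The inspector is indifferent when −12q + 14(1−q) = 8q + 3(1−q), giving q = 11/31.

11/31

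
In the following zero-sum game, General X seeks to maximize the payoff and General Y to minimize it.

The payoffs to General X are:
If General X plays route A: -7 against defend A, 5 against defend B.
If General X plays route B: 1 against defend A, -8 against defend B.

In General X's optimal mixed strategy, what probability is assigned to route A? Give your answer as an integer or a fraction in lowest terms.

3/7

Row minima are -7 and -8, so General X's maximin is -7; column maxima are 1 and 5, so General Y's minimax is 1. These differ, so the equilibrium is in mixed strategies.
Let General X play route A with probability p. General Y is indifferent when −7p + (1−p) = 5p − 8(1−p), giving p = 3/7.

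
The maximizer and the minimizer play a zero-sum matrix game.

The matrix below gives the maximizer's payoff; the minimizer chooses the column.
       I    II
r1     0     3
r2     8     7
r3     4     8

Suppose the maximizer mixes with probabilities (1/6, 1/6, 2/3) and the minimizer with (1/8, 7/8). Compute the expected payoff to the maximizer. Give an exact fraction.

53/8

Against (1/8, 7/8), each row's expected payoff is r1: 21/8; r2: 57/8; r3: 15/2.
Taking the (1/6, 1/6, 2/3)-weighted average: (1/6)·(21/8) + (1/6)·(57/8) + (2/3)·(15/2) = 53/8.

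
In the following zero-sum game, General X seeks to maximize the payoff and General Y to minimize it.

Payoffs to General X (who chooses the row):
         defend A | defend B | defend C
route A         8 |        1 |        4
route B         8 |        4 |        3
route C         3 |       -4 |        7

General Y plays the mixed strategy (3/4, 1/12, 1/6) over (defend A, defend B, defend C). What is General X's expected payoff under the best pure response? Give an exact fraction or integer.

route A: (8)·(3/4) + (1)·(1/12) + (4)·(1/6) = 27/4.
route B: (8)·(3/4) + (4)·(1/12) + (3)·(1/6) = 41/6.
route C: (3)·(3/4) + (-4)·(1/12) + (7)·(1/6) = 37/12.
The best pure response is route B with expected payoff 41/6.

41/6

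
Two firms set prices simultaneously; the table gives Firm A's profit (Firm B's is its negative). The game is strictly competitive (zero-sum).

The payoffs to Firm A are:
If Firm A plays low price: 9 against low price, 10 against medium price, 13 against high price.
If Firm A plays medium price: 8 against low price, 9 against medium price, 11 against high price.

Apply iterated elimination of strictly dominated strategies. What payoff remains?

Row medium price is strictly dominated by row low price (9>8, 10>9, 13>11); eliminate medium price.
Column medium price is strictly dominated by low price for Firm B (9<10); eliminate medium price.
Column high price is strictly dominated by low price for Firm B (9<13); eliminate high price.
Only (low price, low price) remains, with payoff 9.

9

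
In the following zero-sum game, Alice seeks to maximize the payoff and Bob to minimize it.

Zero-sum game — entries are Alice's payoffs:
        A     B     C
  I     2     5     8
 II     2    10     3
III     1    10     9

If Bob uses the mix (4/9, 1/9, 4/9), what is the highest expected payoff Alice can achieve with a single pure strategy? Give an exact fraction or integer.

I: (2)·(4/9) + (5)·(1/9) + (8)·(4/9) = 5.
II: (2)·(4/9) + (10)·(1/9) + (3)·(4/9) = 10/3.
III: (1)·(4/9) + (10)·(1/9) + (9)·(4/9) = 50/9.
The best pure response is III with expected payoff 50/9.

50/9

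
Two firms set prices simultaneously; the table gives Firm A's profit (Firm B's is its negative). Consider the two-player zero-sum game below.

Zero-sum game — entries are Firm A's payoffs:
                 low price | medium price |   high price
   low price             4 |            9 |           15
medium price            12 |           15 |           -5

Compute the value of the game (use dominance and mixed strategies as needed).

Column medium price is strictly dominated by low price for Firm B (it gives Firm A more in every row).
The remaining 2×2 game on (low price, medium price) × (low price, high price) has no saddle point. Let Firm A play low price with probability p; indifference gives 4p + 12(1−p) = 15p − 5(1−p), so p = 17/28.
Similarly Firm B's optimal q on low price is 5/7, and the value is 4·(5/7) + (15)·(2/7) = 50/7.

50/7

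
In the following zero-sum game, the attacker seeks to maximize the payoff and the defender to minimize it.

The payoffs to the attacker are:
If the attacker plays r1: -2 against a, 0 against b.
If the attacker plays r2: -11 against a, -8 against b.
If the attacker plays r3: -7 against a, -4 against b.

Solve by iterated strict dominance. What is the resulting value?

-2

Column b is strictly dominated by a for the defender (-2<0, -11<-8, -7<-4); eliminate b.
Row r2 is strictly dominated by row r1 (-2>-11); eliminate r2.
Row r3 is strictly dominated by row r1 (-2>-7); eliminate r3.
Only (r1, a) remains, with payoff -2.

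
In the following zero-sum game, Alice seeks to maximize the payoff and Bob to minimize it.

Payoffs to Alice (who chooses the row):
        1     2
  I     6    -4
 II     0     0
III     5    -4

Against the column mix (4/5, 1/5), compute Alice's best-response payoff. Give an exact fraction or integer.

4

I: (6)·(4/5) + (-4)·(1/5) = 4.
II: (0)·(4/5) + (0)·(1/5) = 0.
III: (5)·(4/5) + (-4)·(1/5) = 16/5.
The best pure response is I with expected payoff 4.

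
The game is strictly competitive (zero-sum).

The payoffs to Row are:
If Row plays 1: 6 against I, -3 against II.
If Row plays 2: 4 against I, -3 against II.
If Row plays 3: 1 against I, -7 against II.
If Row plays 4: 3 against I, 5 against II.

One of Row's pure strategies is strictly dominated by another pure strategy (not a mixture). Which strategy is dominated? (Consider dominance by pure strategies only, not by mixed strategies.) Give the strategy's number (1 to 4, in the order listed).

3

Compare 3 with 1: 6 > 1, -3 > -7.
So 1 strictly dominates 3 for Row; 3 is strictly dominated.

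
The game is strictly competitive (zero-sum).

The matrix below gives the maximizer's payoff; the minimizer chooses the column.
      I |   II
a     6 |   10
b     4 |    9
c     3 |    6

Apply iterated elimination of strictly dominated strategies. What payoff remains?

6

Row c is strictly dominated by row a (6>3, 10>6); eliminate c.
Row b is strictly dominated by row a (6>4, 10>9); eliminate b.
Column II is strictly dominated by I for the minimizer (6<10); eliminate II.
Only (a, I) remains, with payoff 6.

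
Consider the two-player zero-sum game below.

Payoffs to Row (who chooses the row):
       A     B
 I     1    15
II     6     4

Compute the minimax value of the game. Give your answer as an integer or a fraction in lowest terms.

43/8

Row minima are 1 and 4, so Row's maximin is 4; column maxima are 6 and 15, so Column's minimax is 6. These differ, so the equilibrium is in mixed strategies.
Let Row play I with probability p. Column is indifferent when p + 6(1−p) = 15p + 4(1−p), giving p = 1/8.
Let Column play A with probability q. Row is indifferent when q + 15(1−q) = 6q + 4(1−q), giving q = 11/16.
The value is 1·(11/16) + (15)·(5/16) = 43/8.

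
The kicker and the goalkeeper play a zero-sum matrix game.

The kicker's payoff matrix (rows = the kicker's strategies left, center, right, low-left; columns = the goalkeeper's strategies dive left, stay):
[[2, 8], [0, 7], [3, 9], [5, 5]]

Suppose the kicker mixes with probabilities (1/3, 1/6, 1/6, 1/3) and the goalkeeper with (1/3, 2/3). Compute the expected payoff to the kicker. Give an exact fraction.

Against (1/3, 2/3), each row's expected payoff is left: 6; center: 14/3; right: 7; low-left: 5.
Taking the (1/3, 1/6, 1/6, 1/3)-weighted average: (1/3)·(6) + (1/6)·(14/3) + (1/6)·(7) + (1/3)·(5) = 101/18.

101/18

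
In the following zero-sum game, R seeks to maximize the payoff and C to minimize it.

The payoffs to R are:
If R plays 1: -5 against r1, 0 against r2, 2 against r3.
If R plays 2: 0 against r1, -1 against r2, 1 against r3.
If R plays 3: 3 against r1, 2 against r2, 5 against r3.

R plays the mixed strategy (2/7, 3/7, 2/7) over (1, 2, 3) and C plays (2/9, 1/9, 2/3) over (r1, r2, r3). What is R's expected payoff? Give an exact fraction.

Against (2/9, 1/9, 2/3), each row's expected payoff is 1: 2/9; 2: 5/9; 3: 38/9.
Taking the (2/7, 3/7, 2/7)-weighted average: (2/7)·(2/9) + (3/7)·(5/9) + (2/7)·(38/9) = 95/63.

95/63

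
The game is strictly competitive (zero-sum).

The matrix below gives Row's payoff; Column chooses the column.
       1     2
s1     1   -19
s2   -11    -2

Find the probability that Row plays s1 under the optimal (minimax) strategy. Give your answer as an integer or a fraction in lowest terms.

9/29

Row minima are -19 and -11, so Row's maximin is -11; column maxima are 1 and -2, so Column's minimax is -2. These differ, so the equilibrium is in mixed strategies.
Let Row play s1 with probability p. Column is indifferent when p − 11(1−p) = −19p − 2(1−p), giving p = 9/29.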